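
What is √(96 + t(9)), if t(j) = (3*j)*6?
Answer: √258 ≈ 16.062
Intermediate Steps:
t(j) = 18*j
√(96 + t(9)) = √(96 + 18*9) = √(96 + 162) = √258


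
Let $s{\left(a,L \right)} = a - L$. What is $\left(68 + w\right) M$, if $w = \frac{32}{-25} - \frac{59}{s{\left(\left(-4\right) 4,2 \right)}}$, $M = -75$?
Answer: $- \frac{31499}{6} \approx -5249.8$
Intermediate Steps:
$w = \frac{899}{450}$ ($w = \frac{32}{-25} - \frac{59}{\left(-4\right) 4 - 2} = 32 \left(- \frac{1}{25}\right) - \frac{59}{-16 - 2} = - \frac{32}{25} - \frac{59}{-18} = - \frac{32}{25} - - \frac{59}{18} = - \frac{32}{25} + \frac{59}{18} = \frac{899}{450} \approx 1.9978$)
$\left(68 + w\right) M = \left(68 + \frac{899}{450}\right) \left(-75\right) = \frac{31499}{450} \left(-75\right) = - \frac{31499}{6}$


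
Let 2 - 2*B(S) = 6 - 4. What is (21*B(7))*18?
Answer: 0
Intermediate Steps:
B(S) = 0 (B(S) = 1 - (6 - 4)/2 = 1 - 1/2*2 = 1 - 1 = 0)
(21*B(7))*18 = (21*0)*18 = 0*18 = 0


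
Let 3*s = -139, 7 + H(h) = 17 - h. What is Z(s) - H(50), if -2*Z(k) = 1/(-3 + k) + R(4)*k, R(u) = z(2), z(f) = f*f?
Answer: 117817/888 ≈ 132.68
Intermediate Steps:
z(f) = f²
R(u) = 4 (R(u) = 2² = 4)
H(h) = 10 - h (H(h) = -7 + (17 - h) = 10 - h)
s = -139/3 (s = (⅓)*(-139) = -139/3 ≈ -46.333)
Z(k) = -2*k - 1/(2*(-3 + k)) (Z(k) = -(1/(-3 + k) + 4*k)/2 = -2*k - 1/(2*(-3 + k)))
Z(s) - H(50) = (-1 - 4*(-139/3)² + 12*(-139/3))/(2*(-3 - 139/3)) - (10 - 1*50) = (-1 - 4*19321/9 - 556)/(2*(-148/3)) - (10 - 50) = (½)*(-3/148)*(-1 - 77284/9 - 556) - 1*(-40) = (½)*(-3/148)*(-82297/9) + 40 = 82297/888 + 40 = 117817/888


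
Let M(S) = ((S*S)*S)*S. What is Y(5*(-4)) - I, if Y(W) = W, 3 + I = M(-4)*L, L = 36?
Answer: -9233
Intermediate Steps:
M(S) = S⁴ (M(S) = (S²*S)*S = S³*S = S⁴)
I = 9213 (I = -3 + (-4)⁴*36 = -3 + 256*36 = -3 + 9216 = 9213)
Y(5*(-4)) - I = 5*(-4) - 1*9213 = -20 - 9213 = -9233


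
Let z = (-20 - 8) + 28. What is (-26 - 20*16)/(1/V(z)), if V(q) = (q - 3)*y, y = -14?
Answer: -14532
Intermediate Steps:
z = 0 (z = -28 + 28 = 0)
V(q) = 42 - 14*q (V(q) = (q - 3)*(-14) = (-3 + q)*(-14) = 42 - 14*q)
(-26 - 20*16)/(1/V(z)) = (-26 - 20*16)/(1/(42 - 14*0)) = (-26 - 320)/(1/(42 + 0)) = -346/(1/42) = -346/1/42 = -346*42 = -14532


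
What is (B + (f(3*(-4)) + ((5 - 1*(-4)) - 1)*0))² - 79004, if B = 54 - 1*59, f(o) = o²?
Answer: -59683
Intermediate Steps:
B = -5 (B = 54 - 59 = -5)
(B + (f(3*(-4)) + ((5 - 1*(-4)) - 1)*0))² - 79004 = (-5 + ((3*(-4))² + ((5 - 1*(-4)) - 1)*0))² - 79004 = (-5 + ((-12)² + ((5 + 4) - 1)*0))² - 79004 = (-5 + (144 + (9 - 1)*0))² - 79004 = (-5 + (144 + 8*0))² - 79004 = (-5 + (144 + 0))² - 79004 = (-5 + 144)² - 79004 = 139² - 79004 = 19321 - 79004 = -59683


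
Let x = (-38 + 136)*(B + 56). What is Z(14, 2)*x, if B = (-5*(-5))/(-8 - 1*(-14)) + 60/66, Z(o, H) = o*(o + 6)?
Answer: 55305320/33 ≈ 1.6759e+6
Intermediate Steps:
Z(o, H) = o*(6 + o)
B = 335/66 (B = 25/(-8 + 14) + 60*(1/66) = 25/6 + 10/11 = 335/66 ≈ 5.0758)
x = 197519/33 (x = (-38 + 136)*(335/66 + 56) = 98*(4031/66) = 197519/33 ≈ 5985.4)
Z(14, 2)*x = (14*(6 + 14))*(197519/33) = (14*20)*(197519/33) = 280*(197519/33) = 55305320/33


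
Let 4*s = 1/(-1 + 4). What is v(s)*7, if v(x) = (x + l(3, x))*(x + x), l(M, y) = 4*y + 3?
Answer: 287/72 ≈ 3.9861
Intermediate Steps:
l(M, y) = 3 + 4*y
s = 1/12 (s = 1/(4*(-1 + 4)) = (¼)/3 = (¼)*(⅓) = 1/12 ≈ 0.083333)
v(x) = 2*x*(3 + 5*x) (v(x) = (x + (3 + 4*x))*(x + x) = (3 + 5*x)*(2*x) = 2*x*(3 + 5*x))
v(s)*7 = (2*(1/12)*(3 + 5*(1/12)))*7 = (2*(1/12)*(3 + 5/12))*7 = (2*(1/12)*(41/12))*7 = (41/72)*7 = 287/72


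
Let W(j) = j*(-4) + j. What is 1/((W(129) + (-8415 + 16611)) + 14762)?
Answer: 1/22571 ≈ 4.4305e-5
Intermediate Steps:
W(j) = -3*j (W(j) = -4*j + j = -3*j)
1/((W(129) + (-8415 + 16611)) + 14762) = 1/((-3*129 + (-8415 + 16611)) + 14762) = 1/((-387 + 8196) + 14762) = 1/(7809 + 14762) = 1/22571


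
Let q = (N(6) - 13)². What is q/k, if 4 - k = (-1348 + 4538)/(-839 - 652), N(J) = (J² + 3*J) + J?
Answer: 3293619/9154 ≈ 359.80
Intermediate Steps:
N(J) = J² + 4*J
k = 9154/1491 (k = 4 - (-1348 + 4538)/(-839 - 652) = 4 - 3190/(-1491) = 4 - 3190*(-1)/1491 = 4 - 1*(-3190/1491) = 4 + 3190/1491 = 9154/1491 ≈ 6.1395)
q = 2209 (q = (6*(4 + 6) - 13)² = (6*10 - 13)² = (60 - 13)² = 47² = 2209)
q/k = 2209/(9154/1491) = 2209*(1491/9154) = 3293619/9154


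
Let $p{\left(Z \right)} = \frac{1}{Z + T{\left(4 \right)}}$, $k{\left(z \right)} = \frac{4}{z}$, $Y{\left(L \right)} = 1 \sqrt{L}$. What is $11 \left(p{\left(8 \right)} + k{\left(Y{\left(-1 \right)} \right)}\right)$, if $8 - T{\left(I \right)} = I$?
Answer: $\frac{11}{12} - 44 i \approx 0.91667 - 44.0 i$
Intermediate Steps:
$T{\left(I \right)} = 8 - I$
$Y{\left(L \right)} = \sqrt{L}$
$p{\left(Z \right)} = \frac{1}{4 + Z}$ ($p{\left(Z \right)} = \frac{1}{Z + \left(8 - 4\right)} = \frac{1}{Z + 4} = \frac{1}{4 + Z}$)
$11 \left(p{\left(8 \right)} + k{\left(Y{\left(-1 \right)} \right)}\right) = 11 \left(\frac{1}{4 + 8} + \frac{4}{\sqrt{-1}}\right) = 11 \left(\frac{1}{12} + \frac{4}{i}\right) = 11 \left(\frac{1}{12} + 4 \left(- i\right)\right) = 11 \left(\frac{1}{12} - 4 i\right) = \frac{11}{12} - 44 i$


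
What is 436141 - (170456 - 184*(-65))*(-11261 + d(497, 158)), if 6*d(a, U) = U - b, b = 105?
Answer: 6159034127/3 ≈ 2.0530e+9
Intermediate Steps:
d(a, U) = -35/2 + U/6 (d(a, U) = (U - 1*105)/6 = (U - 105)/6 = (-105 + U)/6 = -35/2 + U/6)
436141 - (170456 - 184*(-65))*(-11261 + d(497, 158)) = 436141 - (170456 - 184*(-65))*(-11261 + (-35/2 + (⅙)*158)) = 436141 - (170456 + 11960)*(-11261 + (-35/2 + 79/3)) = 436141 - 182416*(-11261 + 53/6) = 436141 - 182416*(-67513)/6 = 436141 - 1*(-6157725704/3) = 436141 + 6157725704/3 = 6159034127/3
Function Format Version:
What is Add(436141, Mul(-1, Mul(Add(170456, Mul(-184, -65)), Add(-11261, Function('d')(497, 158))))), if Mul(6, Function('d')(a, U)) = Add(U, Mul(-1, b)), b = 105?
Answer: Rational(6159034127, 3) ≈ 2.0530e+9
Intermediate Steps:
Function('d')(a, U) = Add(Rational(-35, 2), Mul(Rational(1, 6), U)) (Function('d')(a, U) = Mul(Rational(1, 6), Add(U, Mul(-1, 105))) = Mul(Rational(1, 6), Add(U, -105)) = Mul(Rational(1, 6), Add(-105, U)) = Add(Rational(-35, 2), Mul(Rational(1, 6), U)))
Add(436141, Mul(-1, Mul(Add(170456, Mul(-184, -65)), Add(-11261, Function('d')(497, 158))))) = Add(436141, Mul(-1, Mul(Add(170456, Mul(-184, -65)), Add(-11261, Add(Rational(-35, 2), Mul(Rational(1, 6), 158)))))) = Add(436141, Mul(-1, Mul(Add(170456, 11960), Add(-11261, Add(Rational(-35, 2), Rational(79, 3)))))) = Add(436141, Mul(-1, Mul(182416, Add(-11261, Rational(53, 6))))) = Add(436141, Mul(-1, Mul(182416, Rational(-67513, 6)))) = Add(436141, Mul(-1, Rational(-6157725704, 3))) = Add(436141, Rational(6157725704, 3)) = Rational(6159034127, 3)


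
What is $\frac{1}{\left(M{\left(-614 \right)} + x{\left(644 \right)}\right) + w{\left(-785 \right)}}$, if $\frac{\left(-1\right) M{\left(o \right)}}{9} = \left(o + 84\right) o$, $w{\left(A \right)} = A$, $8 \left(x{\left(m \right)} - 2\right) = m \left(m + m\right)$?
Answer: $- \frac{1}{2825879} \approx -3.5387 \cdot 10^{-7}$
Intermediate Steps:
$x{\left(m \right)} = 2 + \frac{m^{2}}{4}$ ($x{\left(m \right)} = 2 + \frac{m \left(m + m\right)}{8} = 2 + \frac{m 2 m}{8} = 2 + \frac{2 m^{2}}{8} = 2 + \frac{m^{2}}{4}$)
$M{\left(o \right)} = - 9 o \left(84 + o\right)$ ($M{\left(o \right)} = - 9 \left(o + 84\right) o = - 9 \left(84 + o\right) o = - 9 o \left(84 + o\right)$)
$\frac{1}{\left(M{\left(-614 \right)} + x{\left(644 \right)}\right) + w{\left(-785 \right)}} = \frac{1}{\left(\left(-9\right) \left(-614\right) \left(84 - 614\right) + \left(2 + \frac{644^{2}}{4}\right)\right) - 785} = \frac{1}{\left(\left(-9\right) \left(-614\right) \left(-530\right) + \left(2 + \frac{1}{4} \cdot 414736\right)\right) - 785} = \frac{1}{\left(-2928780 + \left(2 + 103684\right)\right) - 785} = \frac{1}{\left(-2928780 + 103686\right) - 785} = \frac{1}{-2825094 - 785} = \frac{1}{-2825879} = - \frac{1}{2825879}$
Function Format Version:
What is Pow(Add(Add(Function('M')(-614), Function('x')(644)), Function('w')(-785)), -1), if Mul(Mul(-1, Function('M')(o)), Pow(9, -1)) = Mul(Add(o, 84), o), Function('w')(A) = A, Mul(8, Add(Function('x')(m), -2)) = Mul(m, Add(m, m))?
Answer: Rational(-1, 2825879) ≈ -3.5387e-7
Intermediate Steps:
Function('x')(m) = Add(2, Mul(Rational(1, 4), Pow(m, 2))) (Function('x')(m) = Add(2, Mul(Rational(1, 8), Mul(m, Add(m, m)))) = Add(2, Mul(Rational(1, 8), Mul(m, Mul(2, m)))) = Add(2, Mul(Rational(1, 8), Mul(2, Pow(m, 2)))) = Add(2, Mul(Rational(1, 4), Pow(m, 2))))
Function('M')(o) = Mul(-9, o, Add(84, o)) (Function('M')(o) = Mul(-9, Mul(Add(o, 84), o)) = Mul(-9, Mul(Add(84, o), o)) = Mul(-9, Mul(o, Add(84, o))) = Mul(-9, o, Add(84, o)))
Pow(Add(Add(Function('M')(-614), Function('x')(644)), Function('w')(-785)), -1) = Pow(Add(Add(Mul(-9, -614, Add(84, -614)), Add(2, Mul(Rational(1, 4), Pow(644, 2)))), -785), -1) = Pow(Add(Add(Mul(-9, -614, -530), Add(2, Mul(Rational(1, 4), 414736))), -785), -1) = Pow(Add(Add(-2928780, Add(2, 103684)), -785), -1) = Pow(Add(Add(-2928780, 103686), -785), -1) = Pow(Add(-2825094, -785), -1) = Pow(-2825879, -1) = Rational(-1, 2825879)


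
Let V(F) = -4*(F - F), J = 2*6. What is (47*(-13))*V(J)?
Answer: 0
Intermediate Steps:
J = 12
V(F) = 0 (V(F) = -4*0 = 0)
(47*(-13))*V(J) = (47*(-13))*0 = -611*0 = 0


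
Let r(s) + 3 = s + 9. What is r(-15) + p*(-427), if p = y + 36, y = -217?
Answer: 77278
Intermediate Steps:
r(s) = 6 + s (r(s) = -3 + (s + 9) = -3 + (9 + s) = 6 + s)
p = -181 (p = -217 + 36 = -181)
r(-15) + p*(-427) = (6 - 15) - 181*(-427) = -9 + 77287 = 77278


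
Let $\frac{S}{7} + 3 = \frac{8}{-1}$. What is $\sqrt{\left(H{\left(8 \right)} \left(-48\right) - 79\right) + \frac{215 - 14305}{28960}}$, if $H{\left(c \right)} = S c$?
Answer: $\frac{\sqrt{15457171035}}{724} \approx 171.72$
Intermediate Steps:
$S = -77$ ($S = -21 + 7 \frac{8}{-1} = -21 + 7 \cdot 8 \left(-1\right) = -21 + 7 \left(-8\right) = -21 - 56 = -77$)
$H{\left(c \right)} = - 77 c$
$\sqrt{\left(H{\left(8 \right)} \left(-48\right) - 79\right) + \frac{215 - 14305}{28960}} = \sqrt{\left(\left(-77\right) 8 \left(-48\right) - 79\right) + \frac{215 - 14305}{28960}} = \sqrt{\left(\left(-616\right) \left(-48\right) - 79\right) - \frac{1409}{2896}} = \sqrt{\left(29568 - 79\right) - \frac{1409}{2896}} = \sqrt{29489 - \frac{1409}{2896}} = \sqrt{\frac{85398735}{2896}} = \frac{\sqrt{15457171035}}{724}$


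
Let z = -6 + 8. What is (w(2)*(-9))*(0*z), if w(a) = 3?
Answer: 0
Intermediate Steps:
z = 2
(w(2)*(-9))*(0*z) = (3*(-9))*(0*2) = -27*0 = 0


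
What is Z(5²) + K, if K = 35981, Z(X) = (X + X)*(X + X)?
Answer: 38481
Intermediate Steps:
Z(X) = 4*X² (Z(X) = (2*X)*(2*X) = 4*X²)
Z(5²) + K = 4*(5²)² + 35981 = 4*25² + 35981 = 4*625 + 35981 = 2500 + 35981 = 38481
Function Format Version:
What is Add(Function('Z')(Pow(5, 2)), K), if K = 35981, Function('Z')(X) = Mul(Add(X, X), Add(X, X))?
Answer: 38481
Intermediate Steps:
Function('Z')(X) = Mul(4, Pow(X, 2)) (Function('Z')(X) = Mul(Mul(2, X), Mul(2, X)) = Mul(4, Pow(X, 2)))
Add(Function('Z')(Pow(5, 2)), K) = Add(Mul(4, Pow(Pow(5, 2), 2)), 35981) = Add(Mul(4, Pow(25, 2)), 35981) = Add(Mul(4, 625), 35981) = Add(2500, 35981) = 38481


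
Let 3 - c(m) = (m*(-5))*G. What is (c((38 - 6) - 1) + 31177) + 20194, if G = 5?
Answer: 52149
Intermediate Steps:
c(m) = 3 + 25*m (c(m) = 3 - m*(-5)*5 = 3 - (-5*m)*5 = 3 - (-25)*m = 3 + 25*m)
(c((38 - 6) - 1) + 31177) + 20194 = ((3 + 25*((38 - 6) - 1)) + 31177) + 20194 = ((3 + 25*(32 - 1)) + 31177) + 20194 = ((3 + 25*31) + 31177) + 20194 = ((3 + 775) + 31177) + 20194 = (778 + 31177) + 20194 = 31955 + 20194 = 52149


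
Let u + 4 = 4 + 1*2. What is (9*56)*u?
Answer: 1008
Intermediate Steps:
u = 2 (u = -4 + (4 + 1*2) = -4 + (4 + 2) = -4 + 6 = 2)
(9*56)*u = (9*56)*2 = 504*2 = 1008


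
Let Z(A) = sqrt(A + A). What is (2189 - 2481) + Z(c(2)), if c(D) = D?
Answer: -290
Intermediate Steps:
Z(A) = sqrt(2)*sqrt(A) (Z(A) = sqrt(2*A) = sqrt(2)*sqrt(A))
(2189 - 2481) + Z(c(2)) = (2189 - 2481) + sqrt(2)*sqrt(2) = -292 + 2 = -290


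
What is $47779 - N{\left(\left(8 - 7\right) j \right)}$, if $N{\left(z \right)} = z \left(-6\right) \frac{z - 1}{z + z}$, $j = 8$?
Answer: $47800$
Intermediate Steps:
$N{\left(z \right)} = 3 - 3 z$ ($N{\left(z \right)} = - 6 z \frac{-1 + z}{2 z} = 3 - 3 z$)
$47779 - N{\left(\left(8 - 7\right) j \right)} = 47779 - \left(3 - 3 \left(8 - 7\right) 8\right) = 47779 - \left(3 - 3 \cdot 1 \cdot 8\right) = 47779 - \left(3 - 24\right) = 47779 - -21 = 47779 + 21 = 47800$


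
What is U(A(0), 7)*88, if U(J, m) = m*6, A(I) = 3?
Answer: 3696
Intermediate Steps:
U(J, m) = 6*m
U(A(0), 7)*88 = (6*7)*88 = 42*88 = 3696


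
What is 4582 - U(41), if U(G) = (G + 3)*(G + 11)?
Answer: 2294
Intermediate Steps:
U(G) = (3 + G)*(11 + G)
4582 - U(41) = 4582 - (33 + 41² + 14*41) = 4582 - (33 + 1681 + 574) = 4582 - 1*2288 = 4582 - 2288 = 2294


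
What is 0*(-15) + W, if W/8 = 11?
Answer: 88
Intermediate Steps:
W = 88 (W = 8*11 = 88)
0*(-15) + W = 0*(-15) + 88 = 0 + 88 = 88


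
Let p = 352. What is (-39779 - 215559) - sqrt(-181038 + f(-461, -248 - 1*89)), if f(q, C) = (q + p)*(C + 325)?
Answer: -255338 - 3*I*sqrt(19970) ≈ -2.5534e+5 - 423.95*I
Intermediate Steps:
f(q, C) = (325 + C)*(352 + q) (f(q, C) = (q + 352)*(C + 325) = (352 + q)*(325 + C) = (325 + C)*(352 + q))
(-39779 - 215559) - sqrt(-181038 + f(-461, -248 - 1*89)) = (-39779 - 215559) - sqrt(-181038 + (114400 + 325*(-461) + 352*(-248 - 1*89) + (-248 - 1*89)*(-461))) = -255338 - sqrt(-181038 + (114400 - 149825 + 352*(-248 - 89) + (-248 - 89)*(-461))) = -255338 - sqrt(-181038 + (114400 - 149825 + 352*(-337) - 337*(-461))) = -255338 - sqrt(-181038 + (114400 - 149825 - 118624 + 155357)) = -255338 - sqrt(-181038 + 1308) = -255338 - sqrt(-179730) = -255338 - 3*I*sqrt(19970)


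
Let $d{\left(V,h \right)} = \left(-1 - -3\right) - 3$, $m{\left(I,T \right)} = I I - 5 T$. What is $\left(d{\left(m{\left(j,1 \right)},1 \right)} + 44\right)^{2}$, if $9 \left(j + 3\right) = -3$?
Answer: $1849$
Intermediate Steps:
$j = - \frac{10}{3}$ ($j = -3 + \frac{1}{9} \left(-3\right) = -3 - \frac{1}{3} = - \frac{10}{3} \approx -3.3333$)
$m{\left(I,T \right)} = I^{2} - 5 T$
$d{\left(V,h \right)} = -1$ ($d{\left(V,h \right)} = \left(-1 + 3\right) - 3 = 2 - 3 = -1$)
$\left(d{\left(m{\left(j,1 \right)},1 \right)} + 44\right)^{2} = \left(-1 + 44\right)^{2} = 43^{2} = 1849$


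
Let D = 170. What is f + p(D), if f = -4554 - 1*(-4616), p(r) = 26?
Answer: 88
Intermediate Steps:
f = 62 (f = -4554 + 4616 = 62)
f + p(D) = 62 + 26 = 88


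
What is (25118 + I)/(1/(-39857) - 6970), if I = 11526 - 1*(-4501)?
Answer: -546638755/92601097 ≈ -5.9032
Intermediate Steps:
I = 16027 (I = 11526 + 4501 = 16027)
(25118 + I)/(1/(-39857) - 6970) = (25118 + 16027)/(1/(-39857) - 6970) = 41145/(-1/39857 - 6970) = 41145/(-277803291/39857) = 41145*(-39857/277803291) = -546638755/92601097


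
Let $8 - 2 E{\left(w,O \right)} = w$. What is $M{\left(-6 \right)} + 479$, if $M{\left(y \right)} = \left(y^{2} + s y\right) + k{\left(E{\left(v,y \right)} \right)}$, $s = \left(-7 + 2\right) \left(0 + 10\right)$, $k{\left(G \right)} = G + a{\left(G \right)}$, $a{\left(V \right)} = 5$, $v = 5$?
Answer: $\frac{1643}{2} \approx 821.5$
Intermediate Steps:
$E{\left(w,O \right)} = 4 - \frac{w}{2}$
$k{\left(G \right)} = 5 + G$ ($k{\left(G \right)} = G + 5 = 5 + G$)
$s = -50$ ($s = \left(-5\right) 10 = -50$)
$M{\left(y \right)} = \frac{13}{2} + y^{2} - 50 y$ ($M{\left(y \right)} = \left(y^{2} - 50 y\right) + \left(5 + \left(4 - \frac{5}{2}\right)\right) = \left(y^{2} - 50 y\right) + \left(5 + \frac{3}{2}\right) = \left(y^{2} - 50 y\right) + \frac{13}{2} = \frac{13}{2} + y^{2} - 50 y$)
$M{\left(-6 \right)} + 479 = \left(\frac{13}{2} + \left(-6\right)^{2} - -300\right) + 479 = \left(\frac{13}{2} + 36 + 300\right) + 479 = \frac{685}{2} + 479 = \frac{1643}{2}$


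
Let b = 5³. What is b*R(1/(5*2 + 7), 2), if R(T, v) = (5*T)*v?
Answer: 1250/17 ≈ 73.529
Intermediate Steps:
b = 125
R(T, v) = 5*T*v
b*R(1/(5*2 + 7), 2) = 125*(5*2/(5*2 + 7)) = 125*(5*2/(10 + 7)) = 125*(5*2/17) = 125*(5*(1/17)*2) = 125*(10/17) = 1250/17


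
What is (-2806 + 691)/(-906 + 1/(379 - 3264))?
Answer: 129825/55613 ≈ 2.3344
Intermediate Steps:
(-2806 + 691)/(-906 + 1/(379 - 3264)) = -2115/(-906 + 1/(-2885)) = -2115/(-906 - 1/2885) = -2115/(-2613811/2885) = -2115*(-2885/2613811) = 129825/55613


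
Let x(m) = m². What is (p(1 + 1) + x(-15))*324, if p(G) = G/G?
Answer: 73224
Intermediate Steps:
p(G) = 1
(p(1 + 1) + x(-15))*324 = (1 + (-15)²)*324 = (1 + 225)*324 = 226*324 = 73224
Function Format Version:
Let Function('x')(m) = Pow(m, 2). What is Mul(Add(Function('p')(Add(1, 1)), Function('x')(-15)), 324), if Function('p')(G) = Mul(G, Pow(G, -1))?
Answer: 73224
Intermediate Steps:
Function('p')(G) = 1
Mul(Add(Function('p')(Add(1, 1)), Function('x')(-15)), 324) = Mul(Add(1, Pow(-15, 2)), 324) = Mul(Add(1, 225), 324) = Mul(226, 324) = 73224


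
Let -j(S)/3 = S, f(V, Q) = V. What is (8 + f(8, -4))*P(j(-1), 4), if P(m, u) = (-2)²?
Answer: 64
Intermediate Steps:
j(S) = -3*S
P(m, u) = 4
(8 + f(8, -4))*P(j(-1), 4) = (8 + 8)*4 = 16*4 = 64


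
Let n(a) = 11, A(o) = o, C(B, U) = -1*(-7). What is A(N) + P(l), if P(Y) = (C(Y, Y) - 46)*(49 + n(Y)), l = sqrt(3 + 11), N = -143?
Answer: -2483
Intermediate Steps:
C(B, U) = 7
l = sqrt(14) ≈ 3.7417
P(Y) = -2340 (P(Y) = (7 - 46)*(49 + 11) = -39*60 = -2340)
A(N) + P(l) = -143 - 2340 = -2483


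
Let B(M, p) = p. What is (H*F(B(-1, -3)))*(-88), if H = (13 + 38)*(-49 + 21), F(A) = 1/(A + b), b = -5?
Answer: -15708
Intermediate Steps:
F(A) = 1/(-5 + A) (F(A) = 1/(A - 5) = 1/(-5 + A))
H = -1428 (H = 51*(-28) = -1428)
(H*F(B(-1, -3)))*(-88) = -1428/(-5 - 3)*(-88) = -1428/(-8)*(-88) = -1428*(-1/8)*(-88) = (357/2)*(-88) = -15708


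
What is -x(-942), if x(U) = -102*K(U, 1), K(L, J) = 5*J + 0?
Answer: 510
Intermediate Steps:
K(L, J) = 5*J
x(U) = -510
-x(-942) = -1*(-510) = 510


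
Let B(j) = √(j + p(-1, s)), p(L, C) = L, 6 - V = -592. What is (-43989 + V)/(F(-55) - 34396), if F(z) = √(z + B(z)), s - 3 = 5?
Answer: 43391/(34396 - √(-55 + 2*I*√14)) ≈ 1.2615 + 0.00027263*I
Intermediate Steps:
V = 598 (V = 6 - 1*(-592) = 6 + 592 = 598)
s = 8 (s = 3 + 5 = 8)
B(j) = √(-1 + j) (B(j) = √(j - 1) = √(-1 + j))
F(z) = √(z + √(-1 + z))
(-43989 + V)/(F(-55) - 34396) = (-43989 + 598)/(√(-55 + √(-1 - 55)) - 34396) = -43391/(√(-55 + √(-56)) - 34396) = -43391/(√(-55 + 2*I*√14) - 34396) = -43391/(-34396 + √(-55 + 2*I*√14))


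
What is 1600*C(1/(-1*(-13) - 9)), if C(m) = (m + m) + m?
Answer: 1200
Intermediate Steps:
C(m) = 3*m (C(m) = 2*m + m = 3*m)
1600*C(1/(-1*(-13) - 9)) = 1600*(3/(-1*(-13) - 9)) = 1600*(3/(13 - 9)) = 1600*(3/4) = 1200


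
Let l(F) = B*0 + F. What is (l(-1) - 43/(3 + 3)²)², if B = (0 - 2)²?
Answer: 6241/1296 ≈ 4.8156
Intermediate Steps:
B = 4 (B = (-2)² = 4)
l(F) = F (l(F) = 4*0 + F = 0 + F = F)
(l(-1) - 43/(3 + 3)²)² = (-1 - 43/(3 + 3)²)² = (-1 - 43/(6²))² = (-1 - 43/36)² = (-79/36)² = 6241/1296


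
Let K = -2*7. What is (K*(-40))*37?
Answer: 20720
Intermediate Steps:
K = -14
(K*(-40))*37 = -14*(-40)*37 = 560*37 = 20720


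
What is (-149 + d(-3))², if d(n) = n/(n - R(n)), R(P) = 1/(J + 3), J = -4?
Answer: 87025/4 ≈ 21756.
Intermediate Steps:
R(P) = -1 (R(P) = 1/(-4 + 3) = 1/(-1) = -1)
d(n) = n/(1 + n) (d(n) = n/(n - 1*(-1)) = n/(n + 1) = n/(1 + n))
(-149 + d(-3))² = (-149 - 3/(1 - 3))² = (-149 - 3/(-2))² = (-149 - 3*(-½))² = (-149 + 3/2)² = (-295/2)² = 87025/4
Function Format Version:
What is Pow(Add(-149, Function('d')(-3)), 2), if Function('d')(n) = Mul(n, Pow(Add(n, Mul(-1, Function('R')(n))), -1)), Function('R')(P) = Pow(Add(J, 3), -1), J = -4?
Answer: Rational(87025, 4) ≈ 21756.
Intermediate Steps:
Function('R')(P) = -1 (Function('R')(P) = Pow(Add(-4, 3), -1) = Pow(-1, -1) = -1)
Function('d')(n) = Mul(n, Pow(Add(1, n), -1)) (Function('d')(n) = Mul(n, Pow(Add(n, Mul(-1, -1)), -1)) = Mul(n, Pow(Add(n, 1), -1)) = Mul(n, Pow(Add(1, n), -1)))
Pow(Add(-149, Function('d')(-3)), 2) = Pow(Add(-149, Mul(-3, Pow(Add(1, -3), -1))), 2) = Pow(Add(-149, Mul(-3, Pow(-2, -1))), 2) = Pow(Add(-149, Mul(-3, Rational(-1, 2))), 2) = Pow(Add(-149, Rational(3, 2)), 2) = Pow(Rational(-295, 2), 2) = Rational(87025, 4)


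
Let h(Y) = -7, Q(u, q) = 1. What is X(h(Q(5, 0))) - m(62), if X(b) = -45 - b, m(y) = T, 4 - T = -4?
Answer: -46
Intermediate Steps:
T = 8 (T = 4 - 1*(-4) = 4 + 4 = 8)
m(y) = 8
X(h(Q(5, 0))) - m(62) = (-45 - 1*(-7)) - 1*8 = (-45 + 7) - 8 = -38 - 8 = -46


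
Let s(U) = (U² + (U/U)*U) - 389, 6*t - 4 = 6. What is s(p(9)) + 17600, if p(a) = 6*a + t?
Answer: 183289/9 ≈ 20365.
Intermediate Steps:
t = 5/3 (t = ⅔ + (⅙)*6 = ⅔ + 1 = 5/3 ≈ 1.6667)
p(a) = 5/3 + 6*a (p(a) = 6*a + 5/3 = 5/3 + 6*a)
s(U) = -389 + U + U² (s(U) = (U² + 1*U) - 389 = (U² + U) - 389 = (U + U²) - 389 = -389 + U + U²)
s(p(9)) + 17600 = (-389 + (5/3 + 6*9) + (5/3 + 6*9)²) + 17600 = (-389 + (5/3 + 54) + (5/3 + 54)²) + 17600 = (-389 + 167/3 + (167/3)²) + 17600 = (-389 + 167/3 + 27889/9) + 17600 = 24889/9 + 17600 = 183289/9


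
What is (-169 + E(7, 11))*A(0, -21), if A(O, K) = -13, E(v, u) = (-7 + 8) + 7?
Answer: 2093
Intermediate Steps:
E(v, u) = 8 (E(v, u) = 1 + 7 = 8)
(-169 + E(7, 11))*A(0, -21) = (-169 + 8)*(-13) = -161*(-13) = 2093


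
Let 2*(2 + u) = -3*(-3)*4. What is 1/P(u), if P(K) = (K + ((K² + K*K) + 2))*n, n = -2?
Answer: -1/1060 ≈ -0.00094340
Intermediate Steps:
u = 16 (u = -2 + (-3*(-3)*4)/2 = -2 + (9*4)/2 = -2 + (½)*36 = -2 + 18 = 16)
P(K) = -4 - 4*K² - 2*K (P(K) = (K + ((K² + K*K) + 2))*(-2) = (K + ((K² + K²) + 2))*(-2) = (K + (2*K² + 2))*(-2) = (K + (2 + 2*K²))*(-2) = (2 + K + 2*K²)*(-2) = -4 - 4*K² - 2*K)
1/P(u) = 1/(-4 - 4*16² - 2*16) = 1/(-4 - 4*256 - 32) = 1/(-4 - 1024 - 32) = 1/(-1060) = -1/1060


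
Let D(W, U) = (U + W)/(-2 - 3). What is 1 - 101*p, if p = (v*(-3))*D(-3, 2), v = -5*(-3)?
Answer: 910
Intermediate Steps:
D(W, U) = -U/5 - W/5 (D(W, U) = (U + W)/(-5) = (U + W)*(-⅕) = -U/5 - W/5)
v = 15
p = -9 (p = (15*(-3))*(-⅕*2 - ⅕*(-3)) = -45*(-⅖ + ⅗) = -45*⅕ = -9)
1 - 101*p = 1 - 101*(-9) = 1 + 909 = 910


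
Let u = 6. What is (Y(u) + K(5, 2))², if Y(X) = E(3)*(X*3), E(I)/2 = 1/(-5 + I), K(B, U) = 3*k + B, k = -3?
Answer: 484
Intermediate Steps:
K(B, U) = -9 + B (K(B, U) = 3*(-3) + B = -9 + B)
E(I) = 2/(-5 + I)
Y(X) = -3*X (Y(X) = (2/(-5 + 3))*(X*3) = (2/(-2))*(3*X) = (2*(-½))*(3*X) = -3*X)
(Y(u) + K(5, 2))² = (-3*6 + (-9 + 5))² = (-18 - 4)² = (-22)² = 484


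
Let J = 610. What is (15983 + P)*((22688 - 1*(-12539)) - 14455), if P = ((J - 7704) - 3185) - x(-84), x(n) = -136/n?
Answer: 829149000/7 ≈ 1.1845e+8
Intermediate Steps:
P = -215893/21 (P = ((610 - 7704) - 3185) - (-136)/(-84) = (-7094 - 3185) - (-136)*(-1)/84 = -10279 - 1*34/21 = -10279 - 34/21 = -215893/21 ≈ -10281.)
(15983 + P)*((22688 - 1*(-12539)) - 14455) = (15983 - 215893/21)*((22688 - 1*(-12539)) - 14455) = 119750*((22688 + 12539) - 14455)/21 = 119750*(35227 - 14455)/21 = (119750/21)*20772 = 829149000/7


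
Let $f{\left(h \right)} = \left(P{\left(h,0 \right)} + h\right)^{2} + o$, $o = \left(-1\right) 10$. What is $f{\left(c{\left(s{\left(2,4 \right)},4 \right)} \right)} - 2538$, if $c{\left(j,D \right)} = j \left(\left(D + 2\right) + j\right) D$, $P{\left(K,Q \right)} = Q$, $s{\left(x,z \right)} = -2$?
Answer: $-1524$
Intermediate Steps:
$c{\left(j,D \right)} = D j \left(2 + D + j\right)$ ($c{\left(j,D \right)} = j \left(\left(2 + D\right) + j\right) D = j \left(2 + D + j\right) D = D j \left(2 + D + j\right)$)
$o = -10$
$f{\left(h \right)} = -10 + h^{2}$ ($f{\left(h \right)} = \left(0 + h\right)^{2} - 10 = h^{2} - 10 = -10 + h^{2}$)
$f{\left(c{\left(s{\left(2,4 \right)},4 \right)} \right)} - 2538 = \left(-10 + \left(4 \left(-2\right) \left(2 + 4 - 2\right)\right)^{2}\right) - 2538 = \left(-10 + \left(4 \left(-2\right) 4\right)^{2}\right) - 2538 = \left(-10 + \left(-32\right)^{2}\right) - 2538 = \left(-10 + 1024\right) - 2538 = 1014 - 2538 = -1524$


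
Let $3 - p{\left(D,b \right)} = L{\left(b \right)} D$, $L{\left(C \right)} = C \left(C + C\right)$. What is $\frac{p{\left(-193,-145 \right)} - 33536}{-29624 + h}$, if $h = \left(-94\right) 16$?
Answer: $- \frac{2694039}{10376} \approx -259.64$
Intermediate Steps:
$L{\left(C \right)} = 2 C^{2}$ ($L{\left(C \right)} = C 2 C = 2 C^{2}$)
$h = -1504$
$p{\left(D,b \right)} = 3 - 2 D b^{2}$ ($p{\left(D,b \right)} = 3 - 2 b^{2} D = 3 - 2 D b^{2}$)
$\frac{p{\left(-193,-145 \right)} - 33536}{-29624 + h} = \frac{\left(3 - - 386 \left(-145\right)^{2}\right) - 33536}{-29624 - 1504} = \frac{\left(3 - \left(-386\right) 21025\right) - 33536}{-31128} = \left(\left(3 + 8115650\right) - 33536\right) \left(- \frac{1}{31128}\right) = \left(8115653 - 33536\right) \left(- \frac{1}{31128}\right) = 8082117 \left(- \frac{1}{31128}\right) = - \frac{2694039}{10376}$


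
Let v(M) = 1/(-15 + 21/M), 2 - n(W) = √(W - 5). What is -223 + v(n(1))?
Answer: -72947/327 - 14*I/327 ≈ -223.08 - 0.042813*I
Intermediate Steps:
n(W) = 2 - √(-5 + W) (n(W) = 2 - √(W - 5) = 2 - √(-5 + W))
-223 + v(n(1)) = -223 - (2 - √(-5 + 1))/(-21 + 15*(2 - √(-5 + 1))) = -223 - (2 - √(-4))/(-21 + 15*(2 - √(-4))) = -223 - (2 - 2*I)/(-21 + 15*(2 - 2*I)) = -223 - (2 - 2*I)/(-21 + (30 - 30*I)) = -223 - (2 - 2*I)/(9 - 30*I) = -223 - (2 - 2*I)*(9 + 30*I)/981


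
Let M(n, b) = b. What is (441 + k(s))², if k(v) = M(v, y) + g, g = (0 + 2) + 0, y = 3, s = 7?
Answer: 198916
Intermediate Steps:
g = 2 (g = 2 + 0 = 2)
k(v) = 5 (k(v) = 3 + 2 = 5)
(441 + k(s))² = (441 + 5)² = 446² = 198916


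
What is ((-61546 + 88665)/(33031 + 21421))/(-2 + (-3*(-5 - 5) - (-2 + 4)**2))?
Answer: 27119/1306848 ≈ 0.020751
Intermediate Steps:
((-61546 + 88665)/(33031 + 21421))/(-2 + (-3*(-5 - 5) - (-2 + 4)**2)) = (27119/54452)/(-2 + (-3*(-10) - 1*2**2)) = (27119*(1/54452))/(-2 + (30 - 1*4)) = (27119/54452)/(-2 + (30 - 4)) = (27119/54452)/(-2 + 26) = (27119/54452)/24 = (1/24)*(27119/54452) = 27119/1306848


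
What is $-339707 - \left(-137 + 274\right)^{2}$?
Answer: $-358476$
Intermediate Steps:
$-339707 - \left(-137 + 274\right)^{2} = -339707 - 137^{2} = -339707 - 18769 = -358476$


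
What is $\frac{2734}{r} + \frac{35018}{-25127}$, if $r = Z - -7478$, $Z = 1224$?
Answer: $- \frac{118014709}{109327577} \approx -1.0795$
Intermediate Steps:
$r = 8702$ ($r = 1224 - -7478 = 1224 + 7478 = 8702$)
$\frac{2734}{r} + \frac{35018}{-25127} = \frac{2734}{8702} + \frac{35018}{-25127} = 2734 \cdot \frac{1}{8702} + 35018 \left(- \frac{1}{25127}\right) = \frac{1367}{4351} - \frac{35018}{25127} = - \frac{118014709}{109327577}$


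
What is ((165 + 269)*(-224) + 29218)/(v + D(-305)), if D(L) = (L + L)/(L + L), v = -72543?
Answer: 33999/36271 ≈ 0.93736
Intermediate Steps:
D(L) = 1 (D(L) = (2*L)/((2*L)) = (2*L)*(1/(2*L)) = 1)
((165 + 269)*(-224) + 29218)/(v + D(-305)) = ((165 + 269)*(-224) + 29218)/(-72543 + 1) = (434*(-224) + 29218)/(-72542) = (-97216 + 29218)*(-1/72542) = -67998*(-1/72542) = 33999/36271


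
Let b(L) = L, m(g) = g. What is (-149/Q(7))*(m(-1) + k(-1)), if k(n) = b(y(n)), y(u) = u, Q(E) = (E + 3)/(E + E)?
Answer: 2086/5 ≈ 417.20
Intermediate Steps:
Q(E) = (3 + E)/(2*E) (Q(E) = (3 + E)/((2*E)) = (3 + E)*(1/(2*E)) = (3 + E)/(2*E))
k(n) = n
(-149/Q(7))*(m(-1) + k(-1)) = (-149*14/(3 + 7))*(-1 - 1) = -149/((1/2)*(1/7)*10)*(-2) = -149/5/7*(-2) = -149*7/5*(-2) = -1043/5*(-2) = 2086/5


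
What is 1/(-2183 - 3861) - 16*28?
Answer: -2707713/6044 ≈ -448.00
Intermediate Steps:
1/(-2183 - 3861) - 16*28 = 1/(-6044) - 1*448 = -1/6044 - 448 = -2707713/6044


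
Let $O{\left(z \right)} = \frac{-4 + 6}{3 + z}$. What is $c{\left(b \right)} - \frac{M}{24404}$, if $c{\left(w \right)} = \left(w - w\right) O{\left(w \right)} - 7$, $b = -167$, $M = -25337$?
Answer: $- \frac{145491}{24404} \approx -5.9618$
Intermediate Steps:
$O{\left(z \right)} = \frac{2}{3 + z}$
$c{\left(w \right)} = -7$ ($c{\left(w \right)} = \left(w - w\right) \frac{2}{3 + w} - 7 = 0 \frac{2}{3 + w} - 7 = 0 - 7 = -7$)
$c{\left(b \right)} - \frac{M}{24404} = -7 - - \frac{25337}{24404} = -7 + \frac{25337}{24404} = - \frac{145491}{24404}$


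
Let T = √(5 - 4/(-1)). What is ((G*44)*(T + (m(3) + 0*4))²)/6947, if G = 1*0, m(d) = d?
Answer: 0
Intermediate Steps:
G = 0
T = 3 (T = √(5 - 4*(-1)) = √(5 + 4) = √9 = 3)
((G*44)*(T + (m(3) + 0*4))²)/6947 = ((0*44)*(3 + (3 + 0*4))²)/6947 = (0*(3 + (3 + 0))²)*(1/6947) = (0*(3 + 3)²)*(1/6947) = (0*6²)*(1/6947) = (0*36)*(1/6947) = 0*(1/6947) = 0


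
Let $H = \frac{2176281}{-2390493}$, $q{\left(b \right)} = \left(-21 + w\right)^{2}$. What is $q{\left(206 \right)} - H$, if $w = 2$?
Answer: $\frac{288381418}{796831} \approx 361.91$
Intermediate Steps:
$q{\left(b \right)} = 361$ ($q{\left(b \right)} = \left(-21 + 2\right)^{2} = \left(-19\right)^{2} = 361$)
$H = - \frac{725427}{796831}$ ($H = 2176281 \left(- \frac{1}{2390493}\right) = - \frac{725427}{796831} \approx -0.91039$)
$q{\left(206 \right)} - H = 361 - - \frac{725427}{796831} = 361 + \frac{725427}{796831} = \frac{288381418}{796831}$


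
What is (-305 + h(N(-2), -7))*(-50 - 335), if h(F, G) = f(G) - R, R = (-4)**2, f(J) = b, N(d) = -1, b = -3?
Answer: 124740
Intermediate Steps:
f(J) = -3
R = 16
h(F, G) = -19 (h(F, G) = -3 - 1*16 = -3 - 16 = -19)
(-305 + h(N(-2), -7))*(-50 - 335) = (-305 - 19)*(-50 - 335) = -324*(-385) = 124740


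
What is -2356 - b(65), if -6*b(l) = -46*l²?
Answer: -104243/3 ≈ -34748.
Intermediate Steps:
b(l) = 23*l²/3 (b(l) = -(-23)*l²/3 = 23*l²/3)
-2356 - b(65) = -2356 - 23*65²/3 = -2356 - 23*4225/3 = -2356 - 1*97175/3 = -2356 - 97175/3 = -104243/3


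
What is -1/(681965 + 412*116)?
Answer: -1/729757 ≈ -1.3703e-6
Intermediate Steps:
-1/(681965 + 412*116) = -1/(681965 + 47792) = -1/729757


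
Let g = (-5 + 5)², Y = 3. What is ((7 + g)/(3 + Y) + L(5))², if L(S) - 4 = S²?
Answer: 32761/36 ≈ 910.03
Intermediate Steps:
g = 0 (g = 0² = 0)
L(S) = 4 + S²
((7 + g)/(3 + Y) + L(5))² = ((7 + 0)/(3 + 3) + (4 + 5²))² = (7/6 + (4 + 25))² = (7*(⅙) + 29)² = (7/6 + 29)² = (181/6)² = 32761/36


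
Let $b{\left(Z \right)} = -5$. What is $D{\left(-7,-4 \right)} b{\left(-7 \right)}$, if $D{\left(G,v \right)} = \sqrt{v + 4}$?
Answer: $0$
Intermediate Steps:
$D{\left(G,v \right)} = \sqrt{4 + v}$
$D{\left(-7,-4 \right)} b{\left(-7 \right)} = \sqrt{4 - 4} \left(-5\right) = \sqrt{0} \left(-5\right) = 0 \left(-5\right) = 0$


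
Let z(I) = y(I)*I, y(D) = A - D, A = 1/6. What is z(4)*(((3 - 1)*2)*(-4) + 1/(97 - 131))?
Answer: 12535/51 ≈ 245.78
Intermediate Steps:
A = ⅙ ≈ 0.16667
y(D) = ⅙ - D
z(I) = I*(⅙ - I) (z(I) = (⅙ - I)*I = I*(⅙ - I))
z(4)*(((3 - 1)*2)*(-4) + 1/(97 - 131)) = (4*(⅙ - 1*4))*(((3 - 1)*2)*(-4) + 1/(97 - 131)) = (4*(⅙ - 4))*((2*2)*(-4) + 1/(-34)) = (4*(-23/6))*(4*(-4) - 1/34) = -46*(-16 - 1/34)/3 = -46/3*(-545/34) = 12535/51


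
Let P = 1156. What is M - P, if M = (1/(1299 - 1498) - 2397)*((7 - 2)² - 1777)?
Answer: 835480964/199 ≈ 4.1984e+6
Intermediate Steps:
M = 835711008/199 (M = (1/(-199) - 2397)*(5² - 1777) = (-1/199 - 2397)*(25 - 1777) = -477004/199*(-1752) = 835711008/199 ≈ 4.1996e+6)
M - P = 835711008/199 - 1*1156 = 835711008/199 - 1156 = 835480964/199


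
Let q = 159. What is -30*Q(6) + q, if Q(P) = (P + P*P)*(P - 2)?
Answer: -4881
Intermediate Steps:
Q(P) = (-2 + P)*(P + P²) (Q(P) = (P + P²)*(-2 + P) = (-2 + P)*(P + P²))
-30*Q(6) + q = -180*(-2 + 6² - 1*6) + 159 = -180*(-2 + 36 - 6) + 159 = -180*28 + 159 = -30*168 + 159 = -5040 + 159 = -4881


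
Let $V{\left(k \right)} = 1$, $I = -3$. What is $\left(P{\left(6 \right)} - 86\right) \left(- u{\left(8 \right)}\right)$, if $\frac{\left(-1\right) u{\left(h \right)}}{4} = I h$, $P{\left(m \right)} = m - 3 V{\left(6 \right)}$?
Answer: $7968$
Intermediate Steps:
$P{\left(m \right)} = -3 + m$ ($P{\left(m \right)} = m - 3 = -3 + m$)
$u{\left(h \right)} = 12 h$ ($u{\left(h \right)} = - 4 \left(- 3 h\right) = 12 h$)
$\left(P{\left(6 \right)} - 86\right) \left(- u{\left(8 \right)}\right) = \left(\left(-3 + 6\right) - 86\right) \left(- 12 \cdot 8\right) = \left(3 - 86\right) \left(\left(-1\right) 96\right) = \left(-83\right) \left(-96\right) = 7968$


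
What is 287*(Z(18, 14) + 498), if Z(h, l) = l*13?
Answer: 195160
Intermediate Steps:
Z(h, l) = 13*l
287*(Z(18, 14) + 498) = 287*(13*14 + 498) = 287*(182 + 498) = 287*680 = 195160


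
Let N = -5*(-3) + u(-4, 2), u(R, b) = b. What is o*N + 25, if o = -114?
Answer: -1913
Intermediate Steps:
N = 17 (N = -5*(-3) + 2 = 15 + 2 = 17)
o*N + 25 = -114*17 + 25 = -1938 + 25 = -1913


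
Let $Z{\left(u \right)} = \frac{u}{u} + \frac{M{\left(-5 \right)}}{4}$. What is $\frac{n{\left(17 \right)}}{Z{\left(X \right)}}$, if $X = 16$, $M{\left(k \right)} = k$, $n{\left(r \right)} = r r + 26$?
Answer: $-1260$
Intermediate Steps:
$n{\left(r \right)} = 26 + r^{2}$ ($n{\left(r \right)} = r^{2} + 26 = 26 + r^{2}$)
$Z{\left(u \right)} = - \frac{1}{4}$ ($Z{\left(u \right)} = \frac{u}{u} - \frac{5}{4} = 1 - \frac{5}{4} = - \frac{1}{4}$)
$\frac{n{\left(17 \right)}}{Z{\left(X \right)}} = \frac{26 + 17^{2}}{- \frac{1}{4}} = \left(26 + 289\right) \left(-4\right) = 315 \left(-4\right) = -1260$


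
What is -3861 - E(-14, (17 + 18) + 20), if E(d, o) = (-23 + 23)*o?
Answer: -3861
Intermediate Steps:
E(d, o) = 0 (E(d, o) = 0*o = 0)
-3861 - E(-14, (17 + 18) + 20) = -3861 - 1*0 = -3861 + 0 = -3861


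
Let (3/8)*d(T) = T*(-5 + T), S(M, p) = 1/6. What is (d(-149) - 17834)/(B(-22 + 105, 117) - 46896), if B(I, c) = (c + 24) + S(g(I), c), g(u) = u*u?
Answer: -260132/280529 ≈ -0.92729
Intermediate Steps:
g(u) = u²
S(M, p) = ⅙
d(T) = 8*T*(-5 + T)/3 (d(T) = 8*(T*(-5 + T))/3 = 8*T*(-5 + T)/3)
B(I, c) = 145/6 + c (B(I, c) = (c + 24) + ⅙ = (24 + c) + ⅙ = 145/6 + c)
(d(-149) - 17834)/(B(-22 + 105, 117) - 46896) = ((8/3)*(-149)*(-5 - 149) - 17834)/((145/6 + 117) - 46896) = ((8/3)*(-149)*(-154) - 17834)/(847/6 - 46896) = (183568/3 - 17834)/(-280529/6) = (130066/3)*(-6/280529) = -260132/280529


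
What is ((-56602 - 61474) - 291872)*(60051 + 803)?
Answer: -24946975592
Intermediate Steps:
((-56602 - 61474) - 291872)*(60051 + 803) = (-118076 - 291872)*60854 = -409948*60854 = -24946975592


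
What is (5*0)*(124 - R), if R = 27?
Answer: 0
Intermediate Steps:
(5*0)*(124 - R) = (5*0)*(124 - 1*27) = 0*(124 - 27) = 0*97 = 0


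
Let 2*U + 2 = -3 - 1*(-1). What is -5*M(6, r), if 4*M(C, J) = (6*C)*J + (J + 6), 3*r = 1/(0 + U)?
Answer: 5/24 ≈ 0.20833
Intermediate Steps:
U = -2 (U = -1 + (-3 - 1*(-1))/2 = -1 + (-3 + 1)/2 = -1 + (½)*(-2) = -1 - 1 = -2)
r = -⅙ (r = 1/(3*(0 - 2)) = (⅓)/(-2) = (⅓)*(-½) = -⅙ ≈ -0.16667)
M(C, J) = 3/2 + J/4 + 3*C*J/2 (M(C, J) = ((6*C)*J + (J + 6))/4 = (6*C*J + (6 + J))/4 = (6 + J + 6*C*J)/4 = 3/2 + J/4 + 3*C*J/2)
-5*M(6, r) = -5*(3/2 + (¼)*(-⅙) + (3/2)*6*(-⅙)) = -5*(3/2 - 1/24 - 3/2) = -5*(-1/24) = 5/24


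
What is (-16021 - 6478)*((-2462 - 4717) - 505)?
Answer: 172882316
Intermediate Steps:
(-16021 - 6478)*((-2462 - 4717) - 505) = -22499*(-7179 - 505) = -22499*(-7684) = 172882316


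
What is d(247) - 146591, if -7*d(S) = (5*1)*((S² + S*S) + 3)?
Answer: -1636242/7 ≈ -2.3375e+5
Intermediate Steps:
d(S) = -15/7 - 10*S²/7 (d(S) = -5*1*((S² + S*S) + 3)/7 = -5*((S² + S²) + 3)/7 = -5*(2*S² + 3)/7 = -5*(3 + 2*S²)/7 = -(15 + 10*S²)/7 = -15/7 - 10*S²/7)
d(247) - 146591 = (-15/7 - 10/7*247²) - 146591 = (-15/7 - 10/7*61009) - 146591 = (-15/7 - 610090/7) - 146591 = -610105/7 - 146591 = -1636242/7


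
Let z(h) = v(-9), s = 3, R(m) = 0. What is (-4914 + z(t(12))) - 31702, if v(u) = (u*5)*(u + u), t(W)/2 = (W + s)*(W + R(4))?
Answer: -35806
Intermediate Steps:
t(W) = 2*W*(3 + W) (t(W) = 2*((W + 3)*(W + 0)) = 2*((3 + W)*W) = 2*(W*(3 + W)) = 2*W*(3 + W))
v(u) = 10*u**2 (v(u) = (5*u)*(2*u) = 10*u**2)
z(h) = 810 (z(h) = 10*(-9)**2 = 10*81 = 810)
(-4914 + z(t(12))) - 31702 = (-4914 + 810) - 31702 = -4104 - 31702 = -35806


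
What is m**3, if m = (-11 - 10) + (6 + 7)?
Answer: -512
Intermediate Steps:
m = -8 (m = -21 + 13 = -8)
m**3 = (-8)**3 = -512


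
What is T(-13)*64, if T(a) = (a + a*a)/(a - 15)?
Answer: -2496/7 ≈ -356.57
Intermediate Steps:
T(a) = (a + a²)/(-15 + a)
T(-13)*64 = -13*(1 - 13)/(-15 - 13)*64 = -13*(-12)/(-28)*64 = -13*(-1/28)*(-12)*64 = -39/7*64 = -2496/7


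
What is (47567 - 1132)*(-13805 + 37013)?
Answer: 1077663480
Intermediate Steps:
(47567 - 1132)*(-13805 + 37013) = 46435*23208 = 1077663480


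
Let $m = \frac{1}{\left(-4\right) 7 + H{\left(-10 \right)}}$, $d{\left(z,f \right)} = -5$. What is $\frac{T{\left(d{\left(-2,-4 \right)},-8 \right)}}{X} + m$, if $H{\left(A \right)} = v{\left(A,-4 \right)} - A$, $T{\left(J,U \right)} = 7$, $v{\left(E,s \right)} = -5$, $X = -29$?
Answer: $- \frac{190}{667} \approx -0.28486$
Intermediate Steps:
$H{\left(A \right)} = -5 - A$
$m = - \frac{1}{23}$ ($m = \frac{1}{\left(-4\right) 7 - -5} = \frac{1}{-28 + \left(-5 + 10\right)} = \frac{1}{-28 + 5} = \frac{1}{-23} = - \frac{1}{23} \approx -0.043478$)
$\frac{T{\left(d{\left(-2,-4 \right)},-8 \right)}}{X} + m = \frac{1}{-29} \cdot 7 - \frac{1}{23} = \left(- \frac{1}{29}\right) 7 - \frac{1}{23} = - \frac{7}{29} - \frac{1}{23} = - \frac{190}{667}$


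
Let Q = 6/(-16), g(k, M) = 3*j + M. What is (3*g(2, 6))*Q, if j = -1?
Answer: -27/8 ≈ -3.3750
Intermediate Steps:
g(k, M) = -3 + M (g(k, M) = 3*(-1) + M = -3 + M)
Q = -3/8 (Q = 6*(-1/16) = -3/8 ≈ -0.37500)
(3*g(2, 6))*Q = (3*(-3 + 6))*(-3/8) = (3*3)*(-3/8) = 9*(-3/8) = -27/8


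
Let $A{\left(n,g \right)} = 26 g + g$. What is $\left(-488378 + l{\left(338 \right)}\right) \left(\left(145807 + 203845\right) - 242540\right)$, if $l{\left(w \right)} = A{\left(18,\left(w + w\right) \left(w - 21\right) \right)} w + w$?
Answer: $209419036228224$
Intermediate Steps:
$A{\left(n,g \right)} = 27 g$
$l{\left(w \right)} = w + 54 w^{2} \left(-21 + w\right)$ ($l{\left(w \right)} = 27 \left(w + w\right) \left(w - 21\right) w + w = 27 \cdot 2 w \left(-21 + w\right) w + w = 54 w \left(-21 + w\right) w + w = 54 w^{2} \left(-21 + w\right) + w = w + 54 w^{2} \left(-21 + w\right)$)
$\left(-488378 + l{\left(338 \right)}\right) \left(\left(145807 + 203845\right) - 242540\right) = \left(-488378 + 338 \left(1 + 54 \cdot 338 \left(-21 + 338\right)\right)\right) \left(\left(145807 + 203845\right) - 242540\right) = \left(-488378 + 338 \left(1 + 54 \cdot 338 \cdot 317\right)\right) \left(349652 - 242540\right) = \left(-488378 + 338 \left(1 + 5785884\right)\right) 107112 = \left(-488378 + 338 \cdot 5785885\right) 107112 = \left(-488378 + 1955629130\right) 107112 = 1955140752 \cdot 107112 = 209419036228224$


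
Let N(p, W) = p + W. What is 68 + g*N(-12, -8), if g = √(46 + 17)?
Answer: 68 - 60*√7 ≈ -90.745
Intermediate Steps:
N(p, W) = W + p
g = 3*√7 (g = √63 = 3*√7 ≈ 7.9373)
68 + g*N(-12, -8) = 68 + (3*√7)*(-8 - 12) = 68 + (3*√7)*(-20) = 68 - 60*√7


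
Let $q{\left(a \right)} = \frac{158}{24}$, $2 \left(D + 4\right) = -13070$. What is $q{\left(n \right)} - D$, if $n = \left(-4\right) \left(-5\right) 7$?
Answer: $\frac{78547}{12} \approx 6545.6$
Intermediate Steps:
$D = -6539$ ($D = -4 + \frac{1}{2} \left(-13070\right) = -4 - 6535 = -6539$)
$n = 140$ ($n = 20 \cdot 7 = 140$)
$q{\left(a \right)} = \frac{79}{12}$ ($q{\left(a \right)} = 158 \cdot \frac{1}{24} = \frac{79}{12}$)
$q{\left(n \right)} - D = \frac{79}{12} - -6539 = \frac{79}{12} + 6539 = \frac{78547}{12}$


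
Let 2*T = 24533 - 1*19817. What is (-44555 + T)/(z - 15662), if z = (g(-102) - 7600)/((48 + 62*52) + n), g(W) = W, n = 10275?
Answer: 571642759/212180816 ≈ 2.6941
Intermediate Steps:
z = -7702/13547 (z = (-102 - 7600)/((48 + 62*52) + 10275) = -7702/((48 + 3224) + 10275) = -7702/(3272 + 10275) = -7702/13547 ≈ -0.56854)
T = 2358 (T = (24533 - 1*19817)/2 = (24533 - 19817)/2 = (½)*4716 = 2358)
(-44555 + T)/(z - 15662) = (-44555 + 2358)/(-7702/13547 - 15662) = -42197/(-212180816/13547) = -42197*(-13547/212180816) = 571642759/212180816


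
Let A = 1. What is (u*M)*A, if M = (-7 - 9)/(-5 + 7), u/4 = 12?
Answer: -384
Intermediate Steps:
u = 48 (u = 4*12 = 48)
M = -8 (M = -16/2 = -16*½ = -8)
(u*M)*A = (48*(-8))*1 = -384*1 = -384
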